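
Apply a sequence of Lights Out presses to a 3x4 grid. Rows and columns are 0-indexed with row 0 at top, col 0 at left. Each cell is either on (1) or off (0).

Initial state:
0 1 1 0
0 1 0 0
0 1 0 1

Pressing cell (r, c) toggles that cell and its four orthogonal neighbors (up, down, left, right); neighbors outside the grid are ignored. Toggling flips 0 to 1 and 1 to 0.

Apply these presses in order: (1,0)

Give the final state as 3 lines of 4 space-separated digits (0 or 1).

After press 1 at (1,0):
1 1 1 0
1 0 0 0
1 1 0 1

Answer: 1 1 1 0
1 0 0 0
1 1 0 1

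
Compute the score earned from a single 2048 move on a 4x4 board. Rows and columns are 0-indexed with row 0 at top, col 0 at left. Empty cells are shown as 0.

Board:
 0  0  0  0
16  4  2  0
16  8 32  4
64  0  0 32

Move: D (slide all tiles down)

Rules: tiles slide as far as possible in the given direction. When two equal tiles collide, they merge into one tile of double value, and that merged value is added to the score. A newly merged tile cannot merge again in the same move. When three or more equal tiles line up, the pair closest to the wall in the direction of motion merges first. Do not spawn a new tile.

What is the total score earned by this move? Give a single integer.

Slide down:
col 0: [0, 16, 16, 64] -> [0, 0, 32, 64]  score +32 (running 32)
col 1: [0, 4, 8, 0] -> [0, 0, 4, 8]  score +0 (running 32)
col 2: [0, 2, 32, 0] -> [0, 0, 2, 32]  score +0 (running 32)
col 3: [0, 0, 4, 32] -> [0, 0, 4, 32]  score +0 (running 32)
Board after move:
 0  0  0  0
 0  0  0  0
32  4  2  4
64  8 32 32

Answer: 32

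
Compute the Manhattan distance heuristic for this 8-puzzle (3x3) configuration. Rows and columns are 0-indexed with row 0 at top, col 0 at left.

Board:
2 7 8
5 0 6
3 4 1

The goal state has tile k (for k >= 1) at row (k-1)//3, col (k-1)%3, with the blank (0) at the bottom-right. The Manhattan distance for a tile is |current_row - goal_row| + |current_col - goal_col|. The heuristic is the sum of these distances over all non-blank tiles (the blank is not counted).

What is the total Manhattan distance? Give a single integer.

Answer: 18

Derivation:
Tile 2: (0,0)->(0,1) = 1
Tile 7: (0,1)->(2,0) = 3
Tile 8: (0,2)->(2,1) = 3
Tile 5: (1,0)->(1,1) = 1
Tile 6: (1,2)->(1,2) = 0
Tile 3: (2,0)->(0,2) = 4
Tile 4: (2,1)->(1,0) = 2
Tile 1: (2,2)->(0,0) = 4
Sum: 1 + 3 + 3 + 1 + 0 + 4 + 2 + 4 = 18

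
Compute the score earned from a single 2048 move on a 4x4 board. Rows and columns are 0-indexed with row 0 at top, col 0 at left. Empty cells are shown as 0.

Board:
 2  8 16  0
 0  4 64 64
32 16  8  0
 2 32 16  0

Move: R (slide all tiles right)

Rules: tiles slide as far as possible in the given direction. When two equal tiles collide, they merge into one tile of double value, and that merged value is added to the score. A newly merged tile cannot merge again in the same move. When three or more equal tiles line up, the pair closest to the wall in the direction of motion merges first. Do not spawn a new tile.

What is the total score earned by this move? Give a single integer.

Slide right:
row 0: [2, 8, 16, 0] -> [0, 2, 8, 16]  score +0 (running 0)
row 1: [0, 4, 64, 64] -> [0, 0, 4, 128]  score +128 (running 128)
row 2: [32, 16, 8, 0] -> [0, 32, 16, 8]  score +0 (running 128)
row 3: [2, 32, 16, 0] -> [0, 2, 32, 16]  score +0 (running 128)
Board after move:
  0   2   8  16
  0   0   4 128
  0  32  16   8
  0   2  32  16

Answer: 128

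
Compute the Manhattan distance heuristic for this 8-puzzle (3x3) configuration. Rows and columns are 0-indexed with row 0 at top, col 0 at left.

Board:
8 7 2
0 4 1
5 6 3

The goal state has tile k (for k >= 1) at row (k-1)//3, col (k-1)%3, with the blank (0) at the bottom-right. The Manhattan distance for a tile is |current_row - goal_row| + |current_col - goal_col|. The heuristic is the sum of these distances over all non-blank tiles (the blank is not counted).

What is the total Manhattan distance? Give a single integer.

Tile 8: at (0,0), goal (2,1), distance |0-2|+|0-1| = 3
Tile 7: at (0,1), goal (2,0), distance |0-2|+|1-0| = 3
Tile 2: at (0,2), goal (0,1), distance |0-0|+|2-1| = 1
Tile 4: at (1,1), goal (1,0), distance |1-1|+|1-0| = 1
Tile 1: at (1,2), goal (0,0), distance |1-0|+|2-0| = 3
Tile 5: at (2,0), goal (1,1), distance |2-1|+|0-1| = 2
Tile 6: at (2,1), goal (1,2), distance |2-1|+|1-2| = 2
Tile 3: at (2,2), goal (0,2), distance |2-0|+|2-2| = 2
Sum: 3 + 3 + 1 + 1 + 3 + 2 + 2 + 2 = 17

Answer: 17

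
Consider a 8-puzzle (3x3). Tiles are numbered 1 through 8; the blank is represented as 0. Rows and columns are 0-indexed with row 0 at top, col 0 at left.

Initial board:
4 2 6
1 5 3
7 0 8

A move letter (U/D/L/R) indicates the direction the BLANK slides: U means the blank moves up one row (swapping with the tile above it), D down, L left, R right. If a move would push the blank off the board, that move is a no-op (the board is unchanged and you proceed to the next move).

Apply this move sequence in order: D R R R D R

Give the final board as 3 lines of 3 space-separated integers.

After move 1 (D):
4 2 6
1 5 3
7 0 8

After move 2 (R):
4 2 6
1 5 3
7 8 0

After move 3 (R):
4 2 6
1 5 3
7 8 0

After move 4 (R):
4 2 6
1 5 3
7 8 0

After move 5 (D):
4 2 6
1 5 3
7 8 0

After move 6 (R):
4 2 6
1 5 3
7 8 0

Answer: 4 2 6
1 5 3
7 8 0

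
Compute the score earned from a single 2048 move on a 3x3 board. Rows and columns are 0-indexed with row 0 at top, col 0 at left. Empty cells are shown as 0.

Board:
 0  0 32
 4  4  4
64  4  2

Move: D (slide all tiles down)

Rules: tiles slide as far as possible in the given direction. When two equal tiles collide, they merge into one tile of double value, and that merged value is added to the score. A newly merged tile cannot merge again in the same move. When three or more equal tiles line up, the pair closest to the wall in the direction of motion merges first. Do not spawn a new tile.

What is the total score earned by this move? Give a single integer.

Slide down:
col 0: [0, 4, 64] -> [0, 4, 64]  score +0 (running 0)
col 1: [0, 4, 4] -> [0, 0, 8]  score +8 (running 8)
col 2: [32, 4, 2] -> [32, 4, 2]  score +0 (running 8)
Board after move:
 0  0 32
 4  0  4
64  8  2

Answer: 8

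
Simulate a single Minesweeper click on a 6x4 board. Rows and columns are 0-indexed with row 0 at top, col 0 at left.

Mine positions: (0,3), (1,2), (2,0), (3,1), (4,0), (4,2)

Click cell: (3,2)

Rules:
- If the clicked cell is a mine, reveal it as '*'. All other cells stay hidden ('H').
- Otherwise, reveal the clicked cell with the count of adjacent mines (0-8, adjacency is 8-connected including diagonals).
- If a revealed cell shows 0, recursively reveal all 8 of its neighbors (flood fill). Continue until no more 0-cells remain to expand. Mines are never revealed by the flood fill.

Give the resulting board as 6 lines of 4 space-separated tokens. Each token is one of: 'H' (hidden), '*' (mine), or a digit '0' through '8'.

H H H H
H H H H
H H H H
H H 2 H
H H H H
H H H H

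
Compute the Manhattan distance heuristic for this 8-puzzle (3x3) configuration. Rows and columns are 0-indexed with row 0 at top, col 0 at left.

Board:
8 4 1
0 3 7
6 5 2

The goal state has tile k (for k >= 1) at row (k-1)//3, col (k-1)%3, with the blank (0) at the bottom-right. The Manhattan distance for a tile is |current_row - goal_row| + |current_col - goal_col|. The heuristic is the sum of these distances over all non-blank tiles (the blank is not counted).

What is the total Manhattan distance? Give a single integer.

Answer: 19

Derivation:
Tile 8: (0,0)->(2,1) = 3
Tile 4: (0,1)->(1,0) = 2
Tile 1: (0,2)->(0,0) = 2
Tile 3: (1,1)->(0,2) = 2
Tile 7: (1,2)->(2,0) = 3
Tile 6: (2,0)->(1,2) = 3
Tile 5: (2,1)->(1,1) = 1
Tile 2: (2,2)->(0,1) = 3
Sum: 3 + 2 + 2 + 2 + 3 + 3 + 1 + 3 = 19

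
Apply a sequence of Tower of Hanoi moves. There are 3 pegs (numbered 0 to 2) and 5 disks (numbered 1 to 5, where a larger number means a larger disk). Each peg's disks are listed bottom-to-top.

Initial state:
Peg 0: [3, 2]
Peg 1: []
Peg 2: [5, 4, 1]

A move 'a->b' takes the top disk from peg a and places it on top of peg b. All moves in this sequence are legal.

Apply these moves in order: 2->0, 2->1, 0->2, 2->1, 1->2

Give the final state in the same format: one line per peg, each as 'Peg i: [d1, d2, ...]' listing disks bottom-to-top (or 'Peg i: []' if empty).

Answer: Peg 0: [3, 2]
Peg 1: [4]
Peg 2: [5, 1]

Derivation:
After move 1 (2->0):
Peg 0: [3, 2, 1]
Peg 1: []
Peg 2: [5, 4]

After move 2 (2->1):
Peg 0: [3, 2, 1]
Peg 1: [4]
Peg 2: [5]

After move 3 (0->2):
Peg 0: [3, 2]
Peg 1: [4]
Peg 2: [5, 1]

After move 4 (2->1):
Peg 0: [3, 2]
Peg 1: [4, 1]
Peg 2: [5]

After move 5 (1->2):
Peg 0: [3, 2]
Peg 1: [4]
Peg 2: [5, 1]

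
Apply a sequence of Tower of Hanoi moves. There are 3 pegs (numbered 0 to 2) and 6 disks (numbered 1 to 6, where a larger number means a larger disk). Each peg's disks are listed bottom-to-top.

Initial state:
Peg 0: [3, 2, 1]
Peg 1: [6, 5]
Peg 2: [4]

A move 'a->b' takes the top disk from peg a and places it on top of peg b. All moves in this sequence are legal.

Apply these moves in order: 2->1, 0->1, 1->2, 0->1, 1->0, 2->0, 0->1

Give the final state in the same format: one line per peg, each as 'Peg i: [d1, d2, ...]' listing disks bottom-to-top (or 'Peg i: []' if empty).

After move 1 (2->1):
Peg 0: [3, 2, 1]
Peg 1: [6, 5, 4]
Peg 2: []

After move 2 (0->1):
Peg 0: [3, 2]
Peg 1: [6, 5, 4, 1]
Peg 2: []

After move 3 (1->2):
Peg 0: [3, 2]
Peg 1: [6, 5, 4]
Peg 2: [1]

After move 4 (0->1):
Peg 0: [3]
Peg 1: [6, 5, 4, 2]
Peg 2: [1]

After move 5 (1->0):
Peg 0: [3, 2]
Peg 1: [6, 5, 4]
Peg 2: [1]

After move 6 (2->0):
Peg 0: [3, 2, 1]
Peg 1: [6, 5, 4]
Peg 2: []

After move 7 (0->1):
Peg 0: [3, 2]
Peg 1: [6, 5, 4, 1]
Peg 2: []

Answer: Peg 0: [3, 2]
Peg 1: [6, 5, 4, 1]
Peg 2: []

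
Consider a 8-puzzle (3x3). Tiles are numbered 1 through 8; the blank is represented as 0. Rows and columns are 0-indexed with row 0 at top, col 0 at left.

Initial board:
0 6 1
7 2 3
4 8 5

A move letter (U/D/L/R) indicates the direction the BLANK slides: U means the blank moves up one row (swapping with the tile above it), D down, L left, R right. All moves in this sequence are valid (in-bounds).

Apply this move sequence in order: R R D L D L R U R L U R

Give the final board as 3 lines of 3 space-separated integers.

Answer: 6 3 0
7 1 2
4 8 5

Derivation:
After move 1 (R):
6 0 1
7 2 3
4 8 5

After move 2 (R):
6 1 0
7 2 3
4 8 5

After move 3 (D):
6 1 3
7 2 0
4 8 5

After move 4 (L):
6 1 3
7 0 2
4 8 5

After move 5 (D):
6 1 3
7 8 2
4 0 5

After move 6 (L):
6 1 3
7 8 2
0 4 5

After move 7 (R):
6 1 3
7 8 2
4 0 5

After move 8 (U):
6 1 3
7 0 2
4 8 5

After move 9 (R):
6 1 3
7 2 0
4 8 5

After move 10 (L):
6 1 3
7 0 2
4 8 5

After move 11 (U):
6 0 3
7 1 2
4 8 5

After move 12 (R):
6 3 0
7 1 2
4 8 5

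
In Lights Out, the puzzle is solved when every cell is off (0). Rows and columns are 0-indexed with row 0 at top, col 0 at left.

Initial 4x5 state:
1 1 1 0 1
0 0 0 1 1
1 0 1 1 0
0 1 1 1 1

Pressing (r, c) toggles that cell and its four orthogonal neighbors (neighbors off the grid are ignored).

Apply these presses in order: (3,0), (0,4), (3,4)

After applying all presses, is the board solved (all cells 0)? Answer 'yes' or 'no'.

Answer: no

Derivation:
After press 1 at (3,0):
1 1 1 0 1
0 0 0 1 1
0 0 1 1 0
1 0 1 1 1

After press 2 at (0,4):
1 1 1 1 0
0 0 0 1 0
0 0 1 1 0
1 0 1 1 1

After press 3 at (3,4):
1 1 1 1 0
0 0 0 1 0
0 0 1 1 1
1 0 1 0 0

Lights still on: 10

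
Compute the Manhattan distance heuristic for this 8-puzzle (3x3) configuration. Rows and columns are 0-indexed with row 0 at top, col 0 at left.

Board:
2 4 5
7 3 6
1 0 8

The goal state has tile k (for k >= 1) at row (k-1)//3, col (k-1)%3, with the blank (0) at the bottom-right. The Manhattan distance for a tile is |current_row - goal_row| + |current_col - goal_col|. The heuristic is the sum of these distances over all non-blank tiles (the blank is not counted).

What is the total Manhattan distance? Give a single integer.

Answer: 11

Derivation:
Tile 2: (0,0)->(0,1) = 1
Tile 4: (0,1)->(1,0) = 2
Tile 5: (0,2)->(1,1) = 2
Tile 7: (1,0)->(2,0) = 1
Tile 3: (1,1)->(0,2) = 2
Tile 6: (1,2)->(1,2) = 0
Tile 1: (2,0)->(0,0) = 2
Tile 8: (2,2)->(2,1) = 1
Sum: 1 + 2 + 2 + 1 + 2 + 0 + 2 + 1 = 11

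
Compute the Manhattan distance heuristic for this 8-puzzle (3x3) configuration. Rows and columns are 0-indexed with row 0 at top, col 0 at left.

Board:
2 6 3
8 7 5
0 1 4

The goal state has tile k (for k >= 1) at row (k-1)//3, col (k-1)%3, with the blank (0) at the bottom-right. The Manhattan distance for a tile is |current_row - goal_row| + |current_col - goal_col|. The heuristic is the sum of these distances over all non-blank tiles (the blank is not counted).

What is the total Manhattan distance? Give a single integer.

Answer: 14

Derivation:
Tile 2: (0,0)->(0,1) = 1
Tile 6: (0,1)->(1,2) = 2
Tile 3: (0,2)->(0,2) = 0
Tile 8: (1,0)->(2,1) = 2
Tile 7: (1,1)->(2,0) = 2
Tile 5: (1,2)->(1,1) = 1
Tile 1: (2,1)->(0,0) = 3
Tile 4: (2,2)->(1,0) = 3
Sum: 1 + 2 + 0 + 2 + 2 + 1 + 3 + 3 = 14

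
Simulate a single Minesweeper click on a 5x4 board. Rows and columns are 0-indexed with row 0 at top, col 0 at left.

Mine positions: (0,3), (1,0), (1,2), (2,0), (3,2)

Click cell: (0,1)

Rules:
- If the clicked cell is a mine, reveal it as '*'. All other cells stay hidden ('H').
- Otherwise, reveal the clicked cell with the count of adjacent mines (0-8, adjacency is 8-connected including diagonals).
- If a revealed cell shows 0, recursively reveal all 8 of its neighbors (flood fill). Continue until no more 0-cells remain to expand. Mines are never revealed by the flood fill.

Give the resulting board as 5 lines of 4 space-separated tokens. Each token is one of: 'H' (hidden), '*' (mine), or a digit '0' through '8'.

H 2 H H
H H H H
H H H H
H H H H
H H H H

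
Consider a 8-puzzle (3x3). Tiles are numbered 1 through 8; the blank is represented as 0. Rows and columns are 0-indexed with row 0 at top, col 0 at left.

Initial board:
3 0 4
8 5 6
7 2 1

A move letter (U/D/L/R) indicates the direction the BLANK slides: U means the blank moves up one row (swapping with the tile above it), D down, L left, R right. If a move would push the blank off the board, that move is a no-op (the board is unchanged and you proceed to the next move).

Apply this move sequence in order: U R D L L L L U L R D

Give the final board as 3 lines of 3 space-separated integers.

After move 1 (U):
3 0 4
8 5 6
7 2 1

After move 2 (R):
3 4 0
8 5 6
7 2 1

After move 3 (D):
3 4 6
8 5 0
7 2 1

After move 4 (L):
3 4 6
8 0 5
7 2 1

After move 5 (L):
3 4 6
0 8 5
7 2 1

After move 6 (L):
3 4 6
0 8 5
7 2 1

After move 7 (L):
3 4 6
0 8 5
7 2 1

After move 8 (U):
0 4 6
3 8 5
7 2 1

After move 9 (L):
0 4 6
3 8 5
7 2 1

After move 10 (R):
4 0 6
3 8 5
7 2 1

After move 11 (D):
4 8 6
3 0 5
7 2 1

Answer: 4 8 6
3 0 5
7 2 1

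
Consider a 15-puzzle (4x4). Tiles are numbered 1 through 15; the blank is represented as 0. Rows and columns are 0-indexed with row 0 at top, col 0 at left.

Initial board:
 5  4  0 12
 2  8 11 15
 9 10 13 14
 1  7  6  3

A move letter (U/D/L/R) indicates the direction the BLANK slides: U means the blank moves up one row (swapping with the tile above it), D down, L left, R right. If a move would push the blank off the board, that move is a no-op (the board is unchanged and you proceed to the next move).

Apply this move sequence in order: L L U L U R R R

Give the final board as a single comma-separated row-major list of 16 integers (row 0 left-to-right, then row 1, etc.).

Answer: 5, 4, 12, 0, 2, 8, 11, 15, 9, 10, 13, 14, 1, 7, 6, 3

Derivation:
After move 1 (L):
 5  0  4 12
 2  8 11 15
 9 10 13 14
 1  7  6  3

After move 2 (L):
 0  5  4 12
 2  8 11 15
 9 10 13 14
 1  7  6  3

After move 3 (U):
 0  5  4 12
 2  8 11 15
 9 10 13 14
 1  7  6  3

After move 4 (L):
 0  5  4 12
 2  8 11 15
 9 10 13 14
 1  7  6  3

After move 5 (U):
 0  5  4 12
 2  8 11 15
 9 10 13 14
 1  7  6  3

After move 6 (R):
 5  0  4 12
 2  8 11 15
 9 10 13 14
 1  7  6  3

After move 7 (R):
 5  4  0 12
 2  8 11 15
 9 10 13 14
 1  7  6  3

After move 8 (R):
 5  4 12  0
 2  8 11 15
 9 10 13 14
 1  7  6  3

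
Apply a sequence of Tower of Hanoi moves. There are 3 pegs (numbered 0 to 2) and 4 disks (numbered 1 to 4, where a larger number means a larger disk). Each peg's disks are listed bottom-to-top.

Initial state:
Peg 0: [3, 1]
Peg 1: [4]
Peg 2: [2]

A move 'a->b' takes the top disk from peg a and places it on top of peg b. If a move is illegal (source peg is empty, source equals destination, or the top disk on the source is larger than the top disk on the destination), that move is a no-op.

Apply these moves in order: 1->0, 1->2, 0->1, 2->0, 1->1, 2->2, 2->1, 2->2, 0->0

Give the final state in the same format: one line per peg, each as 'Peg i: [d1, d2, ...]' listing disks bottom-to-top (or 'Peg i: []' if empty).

After move 1 (1->0):
Peg 0: [3, 1]
Peg 1: [4]
Peg 2: [2]

After move 2 (1->2):
Peg 0: [3, 1]
Peg 1: [4]
Peg 2: [2]

After move 3 (0->1):
Peg 0: [3]
Peg 1: [4, 1]
Peg 2: [2]

After move 4 (2->0):
Peg 0: [3, 2]
Peg 1: [4, 1]
Peg 2: []

After move 5 (1->1):
Peg 0: [3, 2]
Peg 1: [4, 1]
Peg 2: []

After move 6 (2->2):
Peg 0: [3, 2]
Peg 1: [4, 1]
Peg 2: []

After move 7 (2->1):
Peg 0: [3, 2]
Peg 1: [4, 1]
Peg 2: []

After move 8 (2->2):
Peg 0: [3, 2]
Peg 1: [4, 1]
Peg 2: []

After move 9 (0->0):
Peg 0: [3, 2]
Peg 1: [4, 1]
Peg 2: []

Answer: Peg 0: [3, 2]
Peg 1: [4, 1]
Peg 2: []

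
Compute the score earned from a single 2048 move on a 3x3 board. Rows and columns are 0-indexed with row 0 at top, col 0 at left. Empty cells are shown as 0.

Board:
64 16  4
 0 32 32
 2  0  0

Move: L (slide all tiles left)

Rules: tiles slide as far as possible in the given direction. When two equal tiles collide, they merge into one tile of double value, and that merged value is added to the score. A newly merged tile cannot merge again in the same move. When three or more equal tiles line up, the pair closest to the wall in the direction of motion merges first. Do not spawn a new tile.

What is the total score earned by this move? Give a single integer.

Answer: 64

Derivation:
Slide left:
row 0: [64, 16, 4] -> [64, 16, 4]  score +0 (running 0)
row 1: [0, 32, 32] -> [64, 0, 0]  score +64 (running 64)
row 2: [2, 0, 0] -> [2, 0, 0]  score +0 (running 64)
Board after move:
64 16  4
64  0  0
 2  0  0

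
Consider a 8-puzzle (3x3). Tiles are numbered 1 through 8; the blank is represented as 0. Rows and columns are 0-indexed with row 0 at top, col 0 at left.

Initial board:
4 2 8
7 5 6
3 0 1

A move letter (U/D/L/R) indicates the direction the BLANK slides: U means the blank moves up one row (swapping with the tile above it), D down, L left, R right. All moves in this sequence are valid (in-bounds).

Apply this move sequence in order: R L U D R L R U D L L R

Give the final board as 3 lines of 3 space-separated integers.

Answer: 4 2 8
7 5 6
3 0 1

Derivation:
After move 1 (R):
4 2 8
7 5 6
3 1 0

After move 2 (L):
4 2 8
7 5 6
3 0 1

After move 3 (U):
4 2 8
7 0 6
3 5 1

After move 4 (D):
4 2 8
7 5 6
3 0 1

After move 5 (R):
4 2 8
7 5 6
3 1 0

After move 6 (L):
4 2 8
7 5 6
3 0 1

After move 7 (R):
4 2 8
7 5 6
3 1 0

After move 8 (U):
4 2 8
7 5 0
3 1 6

After move 9 (D):
4 2 8
7 5 6
3 1 0

After move 10 (L):
4 2 8
7 5 6
3 0 1

After move 11 (L):
4 2 8
7 5 6
0 3 1

After move 12 (R):
4 2 8
7 5 6
3 0 1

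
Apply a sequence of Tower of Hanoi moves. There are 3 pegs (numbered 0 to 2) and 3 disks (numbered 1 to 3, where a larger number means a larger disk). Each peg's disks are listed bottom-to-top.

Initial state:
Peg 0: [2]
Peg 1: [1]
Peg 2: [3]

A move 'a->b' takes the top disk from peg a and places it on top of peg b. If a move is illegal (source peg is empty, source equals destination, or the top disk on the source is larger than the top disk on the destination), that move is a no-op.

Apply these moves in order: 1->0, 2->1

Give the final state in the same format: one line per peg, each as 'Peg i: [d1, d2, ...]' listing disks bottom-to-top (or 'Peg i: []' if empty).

After move 1 (1->0):
Peg 0: [2, 1]
Peg 1: []
Peg 2: [3]

After move 2 (2->1):
Peg 0: [2, 1]
Peg 1: [3]
Peg 2: []

Answer: Peg 0: [2, 1]
Peg 1: [3]
Peg 2: []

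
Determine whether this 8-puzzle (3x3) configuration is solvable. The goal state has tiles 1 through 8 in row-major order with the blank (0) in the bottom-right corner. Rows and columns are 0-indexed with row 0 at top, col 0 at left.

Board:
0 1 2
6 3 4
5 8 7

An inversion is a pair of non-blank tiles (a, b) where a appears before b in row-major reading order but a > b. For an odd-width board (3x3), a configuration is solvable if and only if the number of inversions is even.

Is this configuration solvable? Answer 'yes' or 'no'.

Answer: yes

Derivation:
Inversions (pairs i<j in row-major order where tile[i] > tile[j] > 0): 4
4 is even, so the puzzle is solvable.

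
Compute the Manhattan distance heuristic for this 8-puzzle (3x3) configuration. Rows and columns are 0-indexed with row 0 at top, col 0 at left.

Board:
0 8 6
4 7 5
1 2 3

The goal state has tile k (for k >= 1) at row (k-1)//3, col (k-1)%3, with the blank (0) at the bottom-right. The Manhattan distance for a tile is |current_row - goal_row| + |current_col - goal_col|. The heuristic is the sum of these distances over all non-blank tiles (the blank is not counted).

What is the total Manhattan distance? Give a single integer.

Answer: 12

Derivation:
Tile 8: (0,1)->(2,1) = 2
Tile 6: (0,2)->(1,2) = 1
Tile 4: (1,0)->(1,0) = 0
Tile 7: (1,1)->(2,0) = 2
Tile 5: (1,2)->(1,1) = 1
Tile 1: (2,0)->(0,0) = 2
Tile 2: (2,1)->(0,1) = 2
Tile 3: (2,2)->(0,2) = 2
Sum: 2 + 1 + 0 + 2 + 1 + 2 + 2 + 2 = 12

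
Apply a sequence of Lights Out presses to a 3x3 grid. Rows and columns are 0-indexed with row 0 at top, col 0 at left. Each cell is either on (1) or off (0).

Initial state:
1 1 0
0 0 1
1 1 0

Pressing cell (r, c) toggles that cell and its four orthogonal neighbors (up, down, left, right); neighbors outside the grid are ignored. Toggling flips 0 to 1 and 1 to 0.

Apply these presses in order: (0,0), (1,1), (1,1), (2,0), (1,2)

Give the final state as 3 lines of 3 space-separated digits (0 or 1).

Answer: 0 0 1
0 1 0
0 0 1

Derivation:
After press 1 at (0,0):
0 0 0
1 0 1
1 1 0

After press 2 at (1,1):
0 1 0
0 1 0
1 0 0

After press 3 at (1,1):
0 0 0
1 0 1
1 1 0

After press 4 at (2,0):
0 0 0
0 0 1
0 0 0

After press 5 at (1,2):
0 0 1
0 1 0
0 0 1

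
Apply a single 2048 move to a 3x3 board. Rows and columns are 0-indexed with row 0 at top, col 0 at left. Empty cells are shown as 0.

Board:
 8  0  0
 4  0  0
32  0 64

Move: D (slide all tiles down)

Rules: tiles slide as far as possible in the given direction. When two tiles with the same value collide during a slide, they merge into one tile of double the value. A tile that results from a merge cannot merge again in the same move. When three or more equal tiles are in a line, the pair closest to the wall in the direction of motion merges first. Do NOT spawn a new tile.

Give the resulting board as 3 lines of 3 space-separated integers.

Answer:  8  0  0
 4  0  0
32  0 64

Derivation:
Slide down:
col 0: [8, 4, 32] -> [8, 4, 32]
col 1: [0, 0, 0] -> [0, 0, 0]
col 2: [0, 0, 64] -> [0, 0, 64]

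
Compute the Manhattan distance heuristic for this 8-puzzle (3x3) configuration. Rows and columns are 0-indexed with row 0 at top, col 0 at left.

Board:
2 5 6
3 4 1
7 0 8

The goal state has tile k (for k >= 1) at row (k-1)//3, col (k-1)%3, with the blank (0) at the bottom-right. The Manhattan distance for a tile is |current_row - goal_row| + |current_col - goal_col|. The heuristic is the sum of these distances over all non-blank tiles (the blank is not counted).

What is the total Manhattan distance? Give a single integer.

Tile 2: at (0,0), goal (0,1), distance |0-0|+|0-1| = 1
Tile 5: at (0,1), goal (1,1), distance |0-1|+|1-1| = 1
Tile 6: at (0,2), goal (1,2), distance |0-1|+|2-2| = 1
Tile 3: at (1,0), goal (0,2), distance |1-0|+|0-2| = 3
Tile 4: at (1,1), goal (1,0), distance |1-1|+|1-0| = 1
Tile 1: at (1,2), goal (0,0), distance |1-0|+|2-0| = 3
Tile 7: at (2,0), goal (2,0), distance |2-2|+|0-0| = 0
Tile 8: at (2,2), goal (2,1), distance |2-2|+|2-1| = 1
Sum: 1 + 1 + 1 + 3 + 1 + 3 + 0 + 1 = 11

Answer: 11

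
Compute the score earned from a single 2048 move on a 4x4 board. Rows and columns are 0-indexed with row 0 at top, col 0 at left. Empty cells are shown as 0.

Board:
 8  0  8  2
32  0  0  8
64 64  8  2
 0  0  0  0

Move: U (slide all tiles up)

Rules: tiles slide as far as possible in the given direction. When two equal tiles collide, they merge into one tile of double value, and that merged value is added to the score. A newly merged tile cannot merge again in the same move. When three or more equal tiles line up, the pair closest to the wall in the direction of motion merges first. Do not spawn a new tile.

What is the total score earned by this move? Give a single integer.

Slide up:
col 0: [8, 32, 64, 0] -> [8, 32, 64, 0]  score +0 (running 0)
col 1: [0, 0, 64, 0] -> [64, 0, 0, 0]  score +0 (running 0)
col 2: [8, 0, 8, 0] -> [16, 0, 0, 0]  score +16 (running 16)
col 3: [2, 8, 2, 0] -> [2, 8, 2, 0]  score +0 (running 16)
Board after move:
 8 64 16  2
32  0  0  8
64  0  0  2
 0  0  0  0

Answer: 16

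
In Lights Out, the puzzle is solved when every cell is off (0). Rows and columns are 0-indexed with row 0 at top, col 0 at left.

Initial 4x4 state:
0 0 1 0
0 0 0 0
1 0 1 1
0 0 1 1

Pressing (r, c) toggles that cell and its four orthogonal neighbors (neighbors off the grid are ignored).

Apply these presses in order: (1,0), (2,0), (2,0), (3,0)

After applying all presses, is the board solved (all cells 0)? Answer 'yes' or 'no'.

After press 1 at (1,0):
1 0 1 0
1 1 0 0
0 0 1 1
0 0 1 1

After press 2 at (2,0):
1 0 1 0
0 1 0 0
1 1 1 1
1 0 1 1

After press 3 at (2,0):
1 0 1 0
1 1 0 0
0 0 1 1
0 0 1 1

After press 4 at (3,0):
1 0 1 0
1 1 0 0
1 0 1 1
1 1 1 1

Lights still on: 11

Answer: no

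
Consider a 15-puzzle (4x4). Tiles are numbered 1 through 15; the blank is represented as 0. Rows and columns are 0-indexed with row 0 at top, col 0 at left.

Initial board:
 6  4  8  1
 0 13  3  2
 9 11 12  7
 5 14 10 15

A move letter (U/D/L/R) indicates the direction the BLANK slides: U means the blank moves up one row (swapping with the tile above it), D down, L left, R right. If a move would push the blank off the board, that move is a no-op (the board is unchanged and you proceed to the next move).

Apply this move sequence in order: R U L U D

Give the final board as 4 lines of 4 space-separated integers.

After move 1 (R):
 6  4  8  1
13  0  3  2
 9 11 12  7
 5 14 10 15

After move 2 (U):
 6  0  8  1
13  4  3  2
 9 11 12  7
 5 14 10 15

After move 3 (L):
 0  6  8  1
13  4  3  2
 9 11 12  7
 5 14 10 15

After move 4 (U):
 0  6  8  1
13  4  3  2
 9 11 12  7
 5 14 10 15

After move 5 (D):
13  6  8  1
 0  4  3  2
 9 11 12  7
 5 14 10 15

Answer: 13  6  8  1
 0  4  3  2
 9 11 12  7
 5 14 10 15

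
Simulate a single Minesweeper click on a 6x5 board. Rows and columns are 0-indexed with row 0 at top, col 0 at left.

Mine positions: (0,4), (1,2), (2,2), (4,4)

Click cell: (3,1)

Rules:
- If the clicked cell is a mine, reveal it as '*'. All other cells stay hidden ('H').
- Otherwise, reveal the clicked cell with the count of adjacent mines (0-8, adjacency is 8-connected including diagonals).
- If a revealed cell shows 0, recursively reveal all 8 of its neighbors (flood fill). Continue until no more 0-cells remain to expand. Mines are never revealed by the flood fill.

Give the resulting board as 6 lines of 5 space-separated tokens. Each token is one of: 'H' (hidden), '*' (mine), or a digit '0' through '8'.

H H H H H
H H H H H
H H H H H
H 1 H H H
H H H H H
H H H H H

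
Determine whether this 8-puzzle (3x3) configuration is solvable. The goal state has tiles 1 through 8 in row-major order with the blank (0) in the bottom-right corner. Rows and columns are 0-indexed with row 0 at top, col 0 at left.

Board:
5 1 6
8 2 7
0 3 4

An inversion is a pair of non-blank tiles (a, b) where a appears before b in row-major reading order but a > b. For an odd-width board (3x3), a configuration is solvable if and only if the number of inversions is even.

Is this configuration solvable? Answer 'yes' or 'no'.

Inversions (pairs i<j in row-major order where tile[i] > tile[j] > 0): 13
13 is odd, so the puzzle is not solvable.

Answer: no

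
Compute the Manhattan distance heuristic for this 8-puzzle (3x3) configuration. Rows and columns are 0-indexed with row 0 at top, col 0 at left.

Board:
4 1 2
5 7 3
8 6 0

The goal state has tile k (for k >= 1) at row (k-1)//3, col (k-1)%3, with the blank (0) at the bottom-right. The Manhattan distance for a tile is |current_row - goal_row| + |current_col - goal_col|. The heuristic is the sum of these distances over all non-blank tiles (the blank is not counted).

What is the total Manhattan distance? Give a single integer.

Answer: 10

Derivation:
Tile 4: (0,0)->(1,0) = 1
Tile 1: (0,1)->(0,0) = 1
Tile 2: (0,2)->(0,1) = 1
Tile 5: (1,0)->(1,1) = 1
Tile 7: (1,1)->(2,0) = 2
Tile 3: (1,2)->(0,2) = 1
Tile 8: (2,0)->(2,1) = 1
Tile 6: (2,1)->(1,2) = 2
Sum: 1 + 1 + 1 + 1 + 2 + 1 + 1 + 2 = 10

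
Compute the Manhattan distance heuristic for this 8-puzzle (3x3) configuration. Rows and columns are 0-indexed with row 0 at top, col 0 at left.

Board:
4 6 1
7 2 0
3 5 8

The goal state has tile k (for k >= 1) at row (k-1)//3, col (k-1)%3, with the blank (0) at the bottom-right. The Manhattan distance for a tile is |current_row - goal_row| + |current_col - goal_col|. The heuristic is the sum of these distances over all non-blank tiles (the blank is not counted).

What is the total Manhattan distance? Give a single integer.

Tile 4: at (0,0), goal (1,0), distance |0-1|+|0-0| = 1
Tile 6: at (0,1), goal (1,2), distance |0-1|+|1-2| = 2
Tile 1: at (0,2), goal (0,0), distance |0-0|+|2-0| = 2
Tile 7: at (1,0), goal (2,0), distance |1-2|+|0-0| = 1
Tile 2: at (1,1), goal (0,1), distance |1-0|+|1-1| = 1
Tile 3: at (2,0), goal (0,2), distance |2-0|+|0-2| = 4
Tile 5: at (2,1), goal (1,1), distance |2-1|+|1-1| = 1
Tile 8: at (2,2), goal (2,1), distance |2-2|+|2-1| = 1
Sum: 1 + 2 + 2 + 1 + 1 + 4 + 1 + 1 = 13

Answer: 13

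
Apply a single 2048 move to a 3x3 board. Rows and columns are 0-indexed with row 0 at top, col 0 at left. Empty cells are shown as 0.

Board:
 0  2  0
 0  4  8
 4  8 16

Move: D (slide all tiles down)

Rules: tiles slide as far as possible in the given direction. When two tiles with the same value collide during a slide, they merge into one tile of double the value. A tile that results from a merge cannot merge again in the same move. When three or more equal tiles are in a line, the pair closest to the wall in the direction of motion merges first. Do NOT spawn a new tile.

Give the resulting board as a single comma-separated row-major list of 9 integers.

Answer: 0, 2, 0, 0, 4, 8, 4, 8, 16

Derivation:
Slide down:
col 0: [0, 0, 4] -> [0, 0, 4]
col 1: [2, 4, 8] -> [2, 4, 8]
col 2: [0, 8, 16] -> [0, 8, 16]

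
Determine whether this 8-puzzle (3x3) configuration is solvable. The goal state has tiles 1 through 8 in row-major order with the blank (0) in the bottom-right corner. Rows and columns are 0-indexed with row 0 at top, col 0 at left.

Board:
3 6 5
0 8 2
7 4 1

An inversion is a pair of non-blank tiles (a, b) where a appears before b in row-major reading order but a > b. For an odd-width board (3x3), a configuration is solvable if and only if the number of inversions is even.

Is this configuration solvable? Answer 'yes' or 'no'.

Answer: no

Derivation:
Inversions (pairs i<j in row-major order where tile[i] > tile[j] > 0): 17
17 is odd, so the puzzle is not solvable.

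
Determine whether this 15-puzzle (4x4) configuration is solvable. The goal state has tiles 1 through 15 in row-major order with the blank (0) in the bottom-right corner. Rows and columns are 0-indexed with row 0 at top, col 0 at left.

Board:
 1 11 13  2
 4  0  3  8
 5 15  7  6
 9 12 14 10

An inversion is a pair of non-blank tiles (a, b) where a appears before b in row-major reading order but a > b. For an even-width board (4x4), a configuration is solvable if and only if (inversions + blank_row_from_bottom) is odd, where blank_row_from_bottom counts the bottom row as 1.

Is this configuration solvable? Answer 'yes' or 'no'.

Inversions: 32
Blank is in row 1 (0-indexed from top), which is row 3 counting from the bottom (bottom = 1).
32 + 3 = 35, which is odd, so the puzzle is solvable.

Answer: yes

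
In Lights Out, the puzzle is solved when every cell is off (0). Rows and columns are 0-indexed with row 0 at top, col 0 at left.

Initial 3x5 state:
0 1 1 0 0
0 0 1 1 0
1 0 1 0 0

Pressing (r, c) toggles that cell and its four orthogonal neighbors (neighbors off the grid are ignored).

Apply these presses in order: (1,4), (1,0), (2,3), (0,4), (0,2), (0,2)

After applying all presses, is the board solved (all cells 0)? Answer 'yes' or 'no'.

Answer: no

Derivation:
After press 1 at (1,4):
0 1 1 0 1
0 0 1 0 1
1 0 1 0 1

After press 2 at (1,0):
1 1 1 0 1
1 1 1 0 1
0 0 1 0 1

After press 3 at (2,3):
1 1 1 0 1
1 1 1 1 1
0 0 0 1 0

After press 4 at (0,4):
1 1 1 1 0
1 1 1 1 0
0 0 0 1 0

After press 5 at (0,2):
1 0 0 0 0
1 1 0 1 0
0 0 0 1 0

After press 6 at (0,2):
1 1 1 1 0
1 1 1 1 0
0 0 0 1 0

Lights still on: 9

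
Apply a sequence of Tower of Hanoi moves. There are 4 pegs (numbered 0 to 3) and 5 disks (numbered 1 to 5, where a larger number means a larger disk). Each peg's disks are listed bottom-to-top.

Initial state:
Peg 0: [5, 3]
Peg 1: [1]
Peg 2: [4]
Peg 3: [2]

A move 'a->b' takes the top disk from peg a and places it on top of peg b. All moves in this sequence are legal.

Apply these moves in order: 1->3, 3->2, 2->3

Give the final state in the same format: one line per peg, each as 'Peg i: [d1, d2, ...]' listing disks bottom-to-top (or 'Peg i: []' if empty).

After move 1 (1->3):
Peg 0: [5, 3]
Peg 1: []
Peg 2: [4]
Peg 3: [2, 1]

After move 2 (3->2):
Peg 0: [5, 3]
Peg 1: []
Peg 2: [4, 1]
Peg 3: [2]

After move 3 (2->3):
Peg 0: [5, 3]
Peg 1: []
Peg 2: [4]
Peg 3: [2, 1]

Answer: Peg 0: [5, 3]
Peg 1: []
Peg 2: [4]
Peg 3: [2, 1]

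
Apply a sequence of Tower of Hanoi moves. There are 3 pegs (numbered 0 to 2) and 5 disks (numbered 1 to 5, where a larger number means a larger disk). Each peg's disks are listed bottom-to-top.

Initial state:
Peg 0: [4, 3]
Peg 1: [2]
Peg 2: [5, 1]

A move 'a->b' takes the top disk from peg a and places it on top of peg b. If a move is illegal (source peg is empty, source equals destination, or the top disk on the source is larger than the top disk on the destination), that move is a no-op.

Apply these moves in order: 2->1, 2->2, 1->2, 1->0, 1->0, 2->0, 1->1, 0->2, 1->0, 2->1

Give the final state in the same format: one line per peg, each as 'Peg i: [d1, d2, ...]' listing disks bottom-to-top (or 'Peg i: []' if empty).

Answer: Peg 0: [4, 3, 2]
Peg 1: [1]
Peg 2: [5]

Derivation:
After move 1 (2->1):
Peg 0: [4, 3]
Peg 1: [2, 1]
Peg 2: [5]

After move 2 (2->2):
Peg 0: [4, 3]
Peg 1: [2, 1]
Peg 2: [5]

After move 3 (1->2):
Peg 0: [4, 3]
Peg 1: [2]
Peg 2: [5, 1]

After move 4 (1->0):
Peg 0: [4, 3, 2]
Peg 1: []
Peg 2: [5, 1]

After move 5 (1->0):
Peg 0: [4, 3, 2]
Peg 1: []
Peg 2: [5, 1]

After move 6 (2->0):
Peg 0: [4, 3, 2, 1]
Peg 1: []
Peg 2: [5]

After move 7 (1->1):
Peg 0: [4, 3, 2, 1]
Peg 1: []
Peg 2: [5]

After move 8 (0->2):
Peg 0: [4, 3, 2]
Peg 1: []
Peg 2: [5, 1]

After move 9 (1->0):
Peg 0: [4, 3, 2]
Peg 1: []
Peg 2: [5, 1]

After move 10 (2->1):
Peg 0: [4, 3, 2]
Peg 1: [1]
Peg 2: [5]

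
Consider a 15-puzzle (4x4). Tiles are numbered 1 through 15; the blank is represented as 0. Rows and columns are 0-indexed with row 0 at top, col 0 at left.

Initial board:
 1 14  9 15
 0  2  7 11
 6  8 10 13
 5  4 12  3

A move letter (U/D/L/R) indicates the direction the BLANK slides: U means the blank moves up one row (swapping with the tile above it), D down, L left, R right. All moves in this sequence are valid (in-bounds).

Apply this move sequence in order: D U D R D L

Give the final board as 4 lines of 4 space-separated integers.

Answer:  1 14  9 15
 6  2  7 11
 8  4 10 13
 0  5 12  3

Derivation:
After move 1 (D):
 1 14  9 15
 6  2  7 11
 0  8 10 13
 5  4 12  3

After move 2 (U):
 1 14  9 15
 0  2  7 11
 6  8 10 13
 5  4 12  3

After move 3 (D):
 1 14  9 15
 6  2  7 11
 0  8 10 13
 5  4 12  3

After move 4 (R):
 1 14  9 15
 6  2  7 11
 8  0 10 13
 5  4 12  3

After move 5 (D):
 1 14  9 15
 6  2  7 11
 8  4 10 13
 5  0 12  3

After move 6 (L):
 1 14  9 15
 6  2  7 11
 8  4 10 13
 0  5 12  3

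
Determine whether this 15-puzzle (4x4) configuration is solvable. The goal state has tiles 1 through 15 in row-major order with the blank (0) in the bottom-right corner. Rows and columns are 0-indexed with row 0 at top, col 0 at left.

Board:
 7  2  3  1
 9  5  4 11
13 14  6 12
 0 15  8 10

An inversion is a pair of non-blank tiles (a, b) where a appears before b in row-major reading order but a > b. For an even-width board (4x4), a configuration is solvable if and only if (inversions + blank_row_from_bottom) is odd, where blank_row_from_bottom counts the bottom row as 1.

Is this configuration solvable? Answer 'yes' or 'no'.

Answer: yes

Derivation:
Inversions: 28
Blank is in row 3 (0-indexed from top), which is row 1 counting from the bottom (bottom = 1).
28 + 1 = 29, which is odd, so the puzzle is solvable.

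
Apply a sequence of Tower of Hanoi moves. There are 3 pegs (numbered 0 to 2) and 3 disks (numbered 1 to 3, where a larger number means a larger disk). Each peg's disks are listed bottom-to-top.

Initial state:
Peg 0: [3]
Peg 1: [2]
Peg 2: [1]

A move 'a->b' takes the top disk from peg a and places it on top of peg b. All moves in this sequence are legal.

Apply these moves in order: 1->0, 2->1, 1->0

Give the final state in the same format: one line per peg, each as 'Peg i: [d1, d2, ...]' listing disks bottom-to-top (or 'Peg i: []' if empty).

After move 1 (1->0):
Peg 0: [3, 2]
Peg 1: []
Peg 2: [1]

After move 2 (2->1):
Peg 0: [3, 2]
Peg 1: [1]
Peg 2: []

After move 3 (1->0):
Peg 0: [3, 2, 1]
Peg 1: []
Peg 2: []

Answer: Peg 0: [3, 2, 1]
Peg 1: []
Peg 2: []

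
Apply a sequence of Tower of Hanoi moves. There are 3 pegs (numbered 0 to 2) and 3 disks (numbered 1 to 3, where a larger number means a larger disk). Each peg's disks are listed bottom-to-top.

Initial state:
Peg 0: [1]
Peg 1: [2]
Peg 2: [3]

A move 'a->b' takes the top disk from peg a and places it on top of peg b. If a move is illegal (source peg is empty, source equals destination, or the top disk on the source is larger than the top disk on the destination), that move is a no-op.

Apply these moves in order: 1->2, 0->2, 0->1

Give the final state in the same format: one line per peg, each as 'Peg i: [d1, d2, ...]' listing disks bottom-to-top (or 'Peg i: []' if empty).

Answer: Peg 0: []
Peg 1: []
Peg 2: [3, 2, 1]

Derivation:
After move 1 (1->2):
Peg 0: [1]
Peg 1: []
Peg 2: [3, 2]

After move 2 (0->2):
Peg 0: []
Peg 1: []
Peg 2: [3, 2, 1]

After move 3 (0->1):
Peg 0: []
Peg 1: []
Peg 2: [3, 2, 1]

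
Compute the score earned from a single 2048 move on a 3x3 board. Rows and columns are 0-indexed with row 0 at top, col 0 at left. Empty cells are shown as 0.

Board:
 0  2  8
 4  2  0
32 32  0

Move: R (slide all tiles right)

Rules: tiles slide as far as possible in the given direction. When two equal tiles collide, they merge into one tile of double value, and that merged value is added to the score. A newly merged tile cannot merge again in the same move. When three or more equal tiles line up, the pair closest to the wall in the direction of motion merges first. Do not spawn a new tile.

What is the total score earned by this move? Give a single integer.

Answer: 64

Derivation:
Slide right:
row 0: [0, 2, 8] -> [0, 2, 8]  score +0 (running 0)
row 1: [4, 2, 0] -> [0, 4, 2]  score +0 (running 0)
row 2: [32, 32, 0] -> [0, 0, 64]  score +64 (running 64)
Board after move:
 0  2  8
 0  4  2
 0  0 64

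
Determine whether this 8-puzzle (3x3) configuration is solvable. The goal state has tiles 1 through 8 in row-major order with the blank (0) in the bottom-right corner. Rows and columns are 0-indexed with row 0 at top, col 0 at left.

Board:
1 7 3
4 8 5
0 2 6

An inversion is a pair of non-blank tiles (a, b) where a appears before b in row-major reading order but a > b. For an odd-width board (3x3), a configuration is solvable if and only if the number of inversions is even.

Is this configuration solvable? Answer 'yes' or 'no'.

Answer: no

Derivation:
Inversions (pairs i<j in row-major order where tile[i] > tile[j] > 0): 11
11 is odd, so the puzzle is not solvable.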